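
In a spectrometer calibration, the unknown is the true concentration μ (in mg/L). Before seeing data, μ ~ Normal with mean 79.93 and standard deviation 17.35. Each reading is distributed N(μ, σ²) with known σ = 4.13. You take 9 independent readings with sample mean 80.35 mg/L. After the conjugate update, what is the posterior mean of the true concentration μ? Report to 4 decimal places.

For Normal data with known variance σ², a Normal(μ₀, σ₀²) prior on μ is conjugate. Posterior precision = 1/σ₀² + n/σ²; posterior mean is the precision-weighted average of μ₀ and x̄.
n·x̄ = 9·80.35 = 723.15.
σ₀² = 17.35² = 301.0225, σ² = 4.13² = 17.0569; σ² + n·σ₀² = 17.0569 + 9·301.0225 = 2726.2594.
Posterior mean = (μ₀/σ₀² + n·x̄/σ²)/(1/σ₀² + n/σ²) = (σ²·μ₀ + σ₀²·n·x̄)/(σ² + n·σ₀²) = (17.0569·79.93 + 301.0225·723.15)/2726.2594 = 219047.778892/2726.2594 = 80.3474.

80.3474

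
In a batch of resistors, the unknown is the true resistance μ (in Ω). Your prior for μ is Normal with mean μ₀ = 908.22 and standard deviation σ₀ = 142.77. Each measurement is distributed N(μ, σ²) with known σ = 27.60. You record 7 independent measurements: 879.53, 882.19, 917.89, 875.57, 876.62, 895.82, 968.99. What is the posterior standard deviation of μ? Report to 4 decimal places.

10.4041

For Normal data with known variance σ², a Normal(μ₀, σ₀²) prior on μ is conjugate. Posterior precision = 1/σ₀² + n/σ²; posterior mean is the precision-weighted average of μ₀ and x̄.
σ₀² = 142.77² = 20383.2729, σ² = 27.60² = 761.76; σ² + n·σ₀² = 761.76 + 7·20383.2729 = 143444.6703.
Posterior precision = 1/σ₀² + n/σ² = 1/20383.2729 + 7/761.76 = (σ² + n·σ₀²)/(σ₀²σ²) = 143444.6703/(20383.2729·761.76); posterior variance σₙ² = σ₀²σ²/(σ² + n·σ₀²) = 20383.2729·761.76/143444.6703 = 108.244956.
Posterior SD = √σₙ² = √(20383.2729·761.76/143444.6703) = 10.4041.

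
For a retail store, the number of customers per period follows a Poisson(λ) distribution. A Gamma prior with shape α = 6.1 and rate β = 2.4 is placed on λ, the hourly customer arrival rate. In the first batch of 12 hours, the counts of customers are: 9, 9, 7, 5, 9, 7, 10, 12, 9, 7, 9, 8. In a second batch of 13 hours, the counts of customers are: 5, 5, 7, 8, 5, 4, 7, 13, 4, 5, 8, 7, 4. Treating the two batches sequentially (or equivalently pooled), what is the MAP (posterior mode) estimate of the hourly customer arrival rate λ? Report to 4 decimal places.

With a Gamma(shape α, rate β) prior, the Poisson likelihood is conjugate: the posterior is Gamma(α + ΣXᵢ, β + n).
Batch 1: sum of counts S = 101 over n = 12 hours.
After batch 1: Gamma(α+S, β+n) = Gamma(6.1+101, 2.4+12) = Gamma(107.1, 14.4).
Batch 2: sum of counts S = 82 over n = 13 hours.
After batch 2: Gamma(α+S, β+n) = Gamma(107.1+82, 14.4+13) = Gamma(189.1, 27.4).
Mode of Gamma(α,β) for α≥1 is (α−1)/β = 188.1/27.4 = 6.8650.

6.8650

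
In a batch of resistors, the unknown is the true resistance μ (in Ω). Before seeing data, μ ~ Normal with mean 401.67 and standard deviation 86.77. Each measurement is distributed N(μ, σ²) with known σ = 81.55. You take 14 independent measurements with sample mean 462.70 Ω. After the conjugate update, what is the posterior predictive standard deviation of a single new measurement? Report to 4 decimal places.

84.2451

For Normal data with known variance σ², a Normal(μ₀, σ₀²) prior on μ is conjugate. Posterior precision = 1/σ₀² + n/σ²; posterior mean is the precision-weighted average of μ₀ and x̄.
σ₀² = 86.77² = 7529.0329, σ² = 81.55² = 6650.4025; σ² + n·σ₀² = 6650.4025 + 14·7529.0329 = 112056.8631.
Posterior precision = 1/σ₀² + n/σ² = 1/7529.0329 + 14/6650.4025 = (σ² + n·σ₀²)/(σ₀²σ²) = 112056.8631/(7529.0329·6650.4025); posterior variance σₙ² = σ₀²σ²/(σ² + n·σ₀²) = 7529.0329·6650.4025/112056.8631 = 446.836524.
Predictive variance for one new observation = σₙ² + σ² = 7529.0329·6650.4025/112056.8631 + 6650.4025 = σ²·(σ₀² + 112056.8631)/112056.8631 = 6650.4025·119585.896/112056.8631 = 7097.239024; SD = √(6650.4025·119585.896/112056.8631) = 84.2451.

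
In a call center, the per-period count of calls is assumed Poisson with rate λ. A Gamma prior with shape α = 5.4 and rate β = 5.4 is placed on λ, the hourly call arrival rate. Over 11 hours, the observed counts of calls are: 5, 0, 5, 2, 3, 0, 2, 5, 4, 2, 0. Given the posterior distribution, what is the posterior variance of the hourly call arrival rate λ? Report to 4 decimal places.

0.1242

With a Gamma(shape α, rate β) prior, the Poisson likelihood is conjugate: the posterior is Gamma(α + ΣXᵢ, β + n).
Sum of counts S = 28 over n = 11 hours.
Posterior: Gamma(α+S, β+n) = Gamma(5.4+28, 5.4+11) = Gamma(33.4, 16.4).
Var = α/β² = 33.4/16.4² = 0.1242.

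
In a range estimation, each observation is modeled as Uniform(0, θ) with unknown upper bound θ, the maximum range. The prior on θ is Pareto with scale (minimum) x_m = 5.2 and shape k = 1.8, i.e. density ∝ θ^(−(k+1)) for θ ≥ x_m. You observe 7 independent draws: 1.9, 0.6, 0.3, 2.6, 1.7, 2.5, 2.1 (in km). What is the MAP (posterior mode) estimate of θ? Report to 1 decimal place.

A Pareto(scale x_m, shape k) prior on the upper bound θ of Uniform(0, θ) is conjugate: posterior is Pareto(max(x_m, max xᵢ), k + n).
Sample maximum = 2.6; prior scale x_m = 5.2 → posterior scale = max = 5.2.
Posterior shape = 1.8 + 7 = 8.8.
The Pareto density is decreasing on [x_m, ∞), so the mode is x_m = 5.2.

5.2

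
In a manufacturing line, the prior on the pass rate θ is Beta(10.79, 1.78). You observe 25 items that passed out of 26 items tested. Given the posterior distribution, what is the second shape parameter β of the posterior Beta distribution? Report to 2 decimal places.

2.78

The Beta prior is conjugate to a Binomial/Bernoulli likelihood; the update adds successes to α and failures to β.
Posterior: Beta(α+k, β+n−k) = Beta(10.79+25, 1.78+1) = Beta(35.79, 2.78).
Posterior β = 2.78.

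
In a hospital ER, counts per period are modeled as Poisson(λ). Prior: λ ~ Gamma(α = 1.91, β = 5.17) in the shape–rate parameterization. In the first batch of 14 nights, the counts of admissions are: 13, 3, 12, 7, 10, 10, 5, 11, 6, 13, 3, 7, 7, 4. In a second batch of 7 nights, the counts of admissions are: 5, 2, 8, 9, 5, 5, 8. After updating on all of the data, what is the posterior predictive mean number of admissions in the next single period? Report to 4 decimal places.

5.9194

With a Gamma(shape α, rate β) prior, the Poisson likelihood is conjugate: the posterior is Gamma(α + ΣXᵢ, β + n).
Batch 1: sum of counts S = 111 over n = 14 nights.
After batch 1: Gamma(α+S, β+n) = Gamma(1.91+111, 5.17+14) = Gamma(112.91, 19.17).
Batch 2: sum of counts S = 42 over n = 7 nights.
After batch 2: Gamma(α+S, β+n) = Gamma(112.91+42, 19.17+7) = Gamma(154.91, 26.17).
The predictive distribution for one future period is NegBinom with mean α/β = 5.9194.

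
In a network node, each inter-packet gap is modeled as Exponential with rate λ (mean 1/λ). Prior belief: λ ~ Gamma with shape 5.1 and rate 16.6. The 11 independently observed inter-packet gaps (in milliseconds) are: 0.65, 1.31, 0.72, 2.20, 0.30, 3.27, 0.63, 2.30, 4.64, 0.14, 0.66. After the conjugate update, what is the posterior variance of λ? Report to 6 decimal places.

With a Gamma(shape α, rate β) prior on the exponential rate λ, the posterior after n observations with total T = Σxᵢ is Gamma(α+n, β+T).
Sum of observations T = 16.82 milliseconds; n = 11.
Posterior: Gamma(5.1+11, 16.6+16.82) = Gamma(16.1, 33.42).
Var = α/β² = 0.014415.

0.014415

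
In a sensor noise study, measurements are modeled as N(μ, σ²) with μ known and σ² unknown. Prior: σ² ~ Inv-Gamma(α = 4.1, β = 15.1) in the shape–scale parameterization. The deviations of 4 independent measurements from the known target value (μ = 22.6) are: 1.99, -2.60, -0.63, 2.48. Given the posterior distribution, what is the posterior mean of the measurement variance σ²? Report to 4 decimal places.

With known mean μ and an Inverse-Gamma(α, β) prior on σ², the Normal likelihood is conjugate: posterior is Inv-Gamma(α + n/2, β + Σ(xᵢ−μ)²/2).
Σ(xᵢ−μ)² = (1.99)² + (-2.60)² + (-0.63)² + (2.48)² = 17.2674.
Posterior: Inv-Gamma(4.1 + 4/2, 15.1 + 17.2674/2) = Inv-Gamma(6.10, 23.73370).
E[σ²|data] = β/(α−1) = 23.73370/5.10 = 4.6537.

4.6537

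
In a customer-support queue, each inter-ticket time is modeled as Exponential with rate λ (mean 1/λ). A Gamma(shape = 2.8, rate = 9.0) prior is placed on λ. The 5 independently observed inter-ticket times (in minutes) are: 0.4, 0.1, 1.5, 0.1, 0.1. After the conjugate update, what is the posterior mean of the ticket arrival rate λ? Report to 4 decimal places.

With a Gamma(shape α, rate β) prior on the exponential rate λ, the posterior after n observations with total T = Σxᵢ is Gamma(α+n, β+T).
Sum of observations T = 2.2 minutes; n = 5.
Posterior: Gamma(2.8+5, 9.0+2.2) = Gamma(7.8, 11.2).
Posterior mean of λ = α/β = 7.8/11.2 = 0.6964.

0.6964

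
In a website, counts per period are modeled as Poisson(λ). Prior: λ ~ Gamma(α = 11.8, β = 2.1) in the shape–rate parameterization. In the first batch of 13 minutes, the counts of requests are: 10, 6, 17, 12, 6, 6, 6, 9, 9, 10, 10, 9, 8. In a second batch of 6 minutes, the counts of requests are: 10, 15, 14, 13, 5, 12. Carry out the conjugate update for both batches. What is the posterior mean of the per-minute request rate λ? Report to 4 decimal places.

With a Gamma(shape α, rate β) prior, the Poisson likelihood is conjugate: the posterior is Gamma(α + ΣXᵢ, β + n).
Batch 1: sum of counts S = 118 over n = 13 minutes.
After batch 1: Gamma(α+S, β+n) = Gamma(11.8+118, 2.1+13) = Gamma(129.8, 15.1).
Batch 2: sum of counts S = 69 over n = 6 minutes.
After batch 2: Gamma(α+S, β+n) = Gamma(129.8+69, 15.1+6) = Gamma(198.8, 21.1).
Posterior mean = α/β = 198.8/21.1 = 9.4218.

9.4218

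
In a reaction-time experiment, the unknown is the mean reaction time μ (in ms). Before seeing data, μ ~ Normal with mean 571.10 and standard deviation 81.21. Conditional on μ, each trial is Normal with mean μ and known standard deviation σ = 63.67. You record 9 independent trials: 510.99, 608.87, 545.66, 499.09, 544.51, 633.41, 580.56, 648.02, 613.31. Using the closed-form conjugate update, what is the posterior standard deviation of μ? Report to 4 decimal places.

For Normal data with known variance σ², a Normal(μ₀, σ₀²) prior on μ is conjugate. Posterior precision = 1/σ₀² + n/σ²; posterior mean is the precision-weighted average of μ₀ and x̄.
σ₀² = 81.21² = 6595.0641, σ² = 63.67² = 4053.8689; σ² + n·σ₀² = 4053.8689 + 9·6595.0641 = 63409.4458.
Posterior precision = 1/σ₀² + n/σ² = 1/6595.0641 + 9/4053.8689 = (σ² + n·σ₀²)/(σ₀²σ²) = 63409.4458/(6595.0641·4053.8689); posterior variance σₙ² = σ₀²σ²/(σ² + n·σ₀²) = 6595.0641·4053.8689/63409.4458 = 421.633164.
Posterior SD = √σₙ² = √(6595.0641·4053.8689/63409.4458) = 20.5337.

20.5337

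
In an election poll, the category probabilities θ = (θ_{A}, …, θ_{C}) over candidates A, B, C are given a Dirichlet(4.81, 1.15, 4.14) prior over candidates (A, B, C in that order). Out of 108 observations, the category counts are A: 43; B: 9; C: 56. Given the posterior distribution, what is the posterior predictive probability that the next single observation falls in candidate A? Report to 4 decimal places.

The Dirichlet prior is conjugate to the Multinomial likelihood: each posterior αⱼ = prior αⱼ + observed count nⱼ.
Posterior concentration: (47.81, 10.15, 60.14), total = 118.10.
P(next = A | data) = α_{A}/Σα = 0.4048.

0.4048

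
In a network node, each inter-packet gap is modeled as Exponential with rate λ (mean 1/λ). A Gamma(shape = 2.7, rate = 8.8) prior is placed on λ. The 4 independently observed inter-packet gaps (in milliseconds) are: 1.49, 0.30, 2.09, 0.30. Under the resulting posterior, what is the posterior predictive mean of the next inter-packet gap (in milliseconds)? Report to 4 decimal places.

2.2772

With a Gamma(shape α, rate β) prior on the exponential rate λ, the posterior after n observations with total T = Σxᵢ is Gamma(α+n, β+T).
Sum of observations T = 4.18 milliseconds; n = 4.
Posterior: Gamma(2.7+4, 8.8+4.18) = Gamma(6.7, 12.98).
The predictive distribution for the next observation is Lomax; its mean is β/(α−1) = 12.98/5.7 = 2.2772.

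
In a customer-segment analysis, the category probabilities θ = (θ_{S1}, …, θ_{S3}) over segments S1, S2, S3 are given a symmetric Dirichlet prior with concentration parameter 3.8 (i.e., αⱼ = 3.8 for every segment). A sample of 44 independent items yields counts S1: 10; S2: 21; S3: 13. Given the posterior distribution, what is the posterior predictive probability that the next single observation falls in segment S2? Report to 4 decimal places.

The Dirichlet prior is conjugate to the Multinomial likelihood: each posterior αⱼ = prior αⱼ + observed count nⱼ.
Posterior concentration: (13.8, 24.8, 16.8), total = 55.4.
P(next = S2 | data) = α_{S2}/Σα = 0.4477.

0.4477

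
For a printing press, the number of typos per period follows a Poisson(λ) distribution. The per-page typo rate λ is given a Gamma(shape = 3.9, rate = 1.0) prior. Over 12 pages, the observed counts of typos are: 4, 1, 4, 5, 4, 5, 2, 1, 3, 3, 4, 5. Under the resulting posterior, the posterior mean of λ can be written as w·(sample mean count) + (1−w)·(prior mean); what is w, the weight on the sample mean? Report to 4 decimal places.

0.9231

With a Gamma(shape α, rate β) prior, the Poisson likelihood is conjugate: the posterior is Gamma(α + ΣXᵢ, β + n).
Posterior mean = (α₀+S)/(β₀+n) = [n/(β₀+n)]·(S/n) + [β₀/(β₀+n)]·(α₀/β₀), so only n and β₀ enter the weight.
Weight on data w = n/(β₀+n) = 12/(1.0+12) = 12/13.0 = 0.9231.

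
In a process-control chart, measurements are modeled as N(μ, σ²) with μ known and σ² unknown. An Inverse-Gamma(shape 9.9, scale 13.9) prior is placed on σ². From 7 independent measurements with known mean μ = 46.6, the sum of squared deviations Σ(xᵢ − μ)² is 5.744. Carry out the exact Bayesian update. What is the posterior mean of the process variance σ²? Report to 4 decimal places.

With known mean μ and an Inverse-Gamma(α, β) prior on σ², the Normal likelihood is conjugate: posterior is Inv-Gamma(α + n/2, β + Σ(xᵢ−μ)²/2).
Posterior: Inv-Gamma(9.9 + 7/2, 13.9 + 5.744/2) = Inv-Gamma(13.40, 16.7720).
E[σ²|data] = β/(α−1) = 16.7720/12.40 = 1.3526.

1.3526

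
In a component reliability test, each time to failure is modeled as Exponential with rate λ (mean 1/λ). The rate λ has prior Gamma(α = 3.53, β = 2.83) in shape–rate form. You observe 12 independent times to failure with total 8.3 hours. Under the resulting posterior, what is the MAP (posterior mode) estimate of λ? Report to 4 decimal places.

With a Gamma(shape α, rate β) prior on the exponential rate λ, the posterior after n observations with total T = Σxᵢ is Gamma(α+n, β+T).
Posterior: Gamma(3.53+12, 2.83+8.3) = Gamma(15.53, 11.13).
Mode = (α−1)/β = 1.3055.

1.3055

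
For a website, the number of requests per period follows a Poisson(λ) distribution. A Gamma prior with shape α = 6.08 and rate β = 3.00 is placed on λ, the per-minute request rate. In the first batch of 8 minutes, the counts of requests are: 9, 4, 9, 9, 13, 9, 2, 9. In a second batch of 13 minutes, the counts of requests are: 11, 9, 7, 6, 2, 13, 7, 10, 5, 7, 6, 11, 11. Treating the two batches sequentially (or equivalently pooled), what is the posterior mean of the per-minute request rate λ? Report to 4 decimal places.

With a Gamma(shape α, rate β) prior, the Poisson likelihood is conjugate: the posterior is Gamma(α + ΣXᵢ, β + n).
Batch 1: sum of counts S = 64 over n = 8 minutes.
After batch 1: Gamma(α+S, β+n) = Gamma(6.08+64, 3.00+8) = Gamma(70.08, 11.00).
Batch 2: sum of counts S = 105 over n = 13 minutes.
After batch 2: Gamma(α+S, β+n) = Gamma(70.08+105, 11.00+13) = Gamma(175.08, 24.00).
Posterior mean = α/β = 175.08/24.00 = 7.2950.

7.2950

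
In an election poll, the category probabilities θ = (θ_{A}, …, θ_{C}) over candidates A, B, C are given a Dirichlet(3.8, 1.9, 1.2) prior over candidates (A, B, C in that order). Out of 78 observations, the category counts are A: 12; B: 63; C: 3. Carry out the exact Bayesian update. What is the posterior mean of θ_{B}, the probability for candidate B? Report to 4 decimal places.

0.7644

The Dirichlet prior is conjugate to the Multinomial likelihood: each posterior αⱼ = prior αⱼ + observed count nⱼ.
Posterior concentration: (15.8, 64.9, 4.2), total = 84.9.
E[θ_{B}|data] = α_{B}/Σα = 64.9/84.9 = 0.7644.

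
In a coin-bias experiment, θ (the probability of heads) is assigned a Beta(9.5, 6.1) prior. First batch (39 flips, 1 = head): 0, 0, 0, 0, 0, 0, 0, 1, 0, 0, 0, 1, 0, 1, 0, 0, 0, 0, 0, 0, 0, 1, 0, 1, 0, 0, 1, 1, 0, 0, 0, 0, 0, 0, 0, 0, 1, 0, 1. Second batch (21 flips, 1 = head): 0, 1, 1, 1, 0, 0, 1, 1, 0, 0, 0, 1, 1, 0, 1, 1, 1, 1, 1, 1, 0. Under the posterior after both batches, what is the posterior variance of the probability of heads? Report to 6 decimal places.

0.003173

The Beta prior is conjugate to a Binomial/Bernoulli likelihood; the update adds successes to α and failures to β.
After batch 1: Beta(9.5+9, 6.1+30) = Beta(18.5, 36.1).
After batch 2: Beta(18.5+13, 36.1+8) = Beta(31.5, 44.1).
Var = αβ/((α+β)²(α+β+1)) = 31.5·44.1/(75.6²·76.6) = 0.003173.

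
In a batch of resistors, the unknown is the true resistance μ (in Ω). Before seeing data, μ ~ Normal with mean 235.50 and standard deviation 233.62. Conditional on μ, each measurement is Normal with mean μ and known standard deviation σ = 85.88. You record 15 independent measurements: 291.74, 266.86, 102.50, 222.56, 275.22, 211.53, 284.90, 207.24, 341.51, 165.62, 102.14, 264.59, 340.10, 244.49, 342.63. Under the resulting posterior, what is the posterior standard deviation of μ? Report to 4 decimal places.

22.0749

For Normal data with known variance σ², a Normal(μ₀, σ₀²) prior on μ is conjugate. Posterior precision = 1/σ₀² + n/σ²; posterior mean is the precision-weighted average of μ₀ and x̄.
σ₀² = 233.62² = 54578.3044, σ² = 85.88² = 7375.3744; σ² + n·σ₀² = 7375.3744 + 15·54578.3044 = 826049.9404.
Posterior precision = 1/σ₀² + n/σ² = 1/54578.3044 + 15/7375.3744 = (σ² + n·σ₀²)/(σ₀²σ²) = 826049.9404/(54578.3044·7375.3744); posterior variance σₙ² = σ₀²σ²/(σ² + n·σ₀²) = 54578.3044·7375.3744/826049.9404 = 487.301565.
Posterior SD = √σₙ² = √(54578.3044·7375.3744/826049.9404) = 22.0749.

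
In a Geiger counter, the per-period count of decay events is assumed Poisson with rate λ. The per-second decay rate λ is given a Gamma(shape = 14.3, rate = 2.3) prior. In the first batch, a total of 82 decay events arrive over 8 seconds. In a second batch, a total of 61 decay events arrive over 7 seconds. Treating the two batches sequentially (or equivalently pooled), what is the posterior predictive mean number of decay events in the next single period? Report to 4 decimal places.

9.0925

With a Gamma(shape α, rate β) prior, the Poisson likelihood is conjugate: the posterior is Gamma(α + ΣXᵢ, β + n).
After batch 1: Gamma(α+S, β+n) = Gamma(14.3+82, 2.3+8) = Gamma(96.3, 10.3).
After batch 2: Gamma(α+S, β+n) = Gamma(96.3+61, 10.3+7) = Gamma(157.3, 17.3).
The predictive distribution for one future period is NegBinom with mean α/β = 9.0925.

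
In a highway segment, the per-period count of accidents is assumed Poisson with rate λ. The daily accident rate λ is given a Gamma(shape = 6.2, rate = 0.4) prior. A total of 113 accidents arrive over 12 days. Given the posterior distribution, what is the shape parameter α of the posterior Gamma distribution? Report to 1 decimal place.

119.2

With a Gamma(shape α, rate β) prior, the Poisson likelihood is conjugate: the posterior is Gamma(α + ΣXᵢ, β + n).
Posterior: Gamma(α+S, β+n) = Gamma(6.2+113, 0.4+12) = Gamma(119.2, 12.4).
Posterior α = 119.2.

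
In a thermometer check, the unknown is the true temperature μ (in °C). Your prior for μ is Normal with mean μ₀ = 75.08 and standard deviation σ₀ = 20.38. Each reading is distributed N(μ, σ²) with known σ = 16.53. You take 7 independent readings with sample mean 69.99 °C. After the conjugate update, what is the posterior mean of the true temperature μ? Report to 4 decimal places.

For Normal data with known variance σ², a Normal(μ₀, σ₀²) prior on μ is conjugate. Posterior precision = 1/σ₀² + n/σ²; posterior mean is the precision-weighted average of μ₀ and x̄.
n·x̄ = 7·69.99 = 489.93.
σ₀² = 20.38² = 415.3444, σ² = 16.53² = 273.2409; σ² + n·σ₀² = 273.2409 + 7·415.3444 = 3180.6517.
Posterior mean = (μ₀/σ₀² + n·x̄/σ²)/(1/σ₀² + n/σ²) = (σ²·μ₀ + σ₀²·n·x̄)/(σ² + n·σ₀²) = (273.2409·75.08 + 415.3444·489.93)/3180.6517 = 224004.608664/3180.6517 = 70.4273.

70.4273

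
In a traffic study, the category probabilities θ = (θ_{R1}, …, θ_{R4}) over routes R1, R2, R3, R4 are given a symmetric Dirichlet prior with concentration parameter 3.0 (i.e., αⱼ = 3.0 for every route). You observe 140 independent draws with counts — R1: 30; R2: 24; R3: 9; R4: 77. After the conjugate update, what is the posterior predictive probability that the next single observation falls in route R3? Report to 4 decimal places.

0.0789

The Dirichlet prior is conjugate to the Multinomial likelihood: each posterior αⱼ = prior αⱼ + observed count nⱼ.
Posterior concentration: (33.0, 27.0, 12.0, 80.0), total = 152.0.
P(next = R3 | data) = α_{R3}/Σα = 0.0789.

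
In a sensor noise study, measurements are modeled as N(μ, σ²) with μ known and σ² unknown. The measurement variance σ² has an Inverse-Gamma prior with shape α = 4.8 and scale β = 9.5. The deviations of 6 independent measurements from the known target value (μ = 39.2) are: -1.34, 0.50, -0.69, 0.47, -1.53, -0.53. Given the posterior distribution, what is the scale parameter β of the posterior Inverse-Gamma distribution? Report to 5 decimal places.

12.18220

With known mean μ and an Inverse-Gamma(α, β) prior on σ², the Normal likelihood is conjugate: posterior is Inv-Gamma(α + n/2, β + Σ(xᵢ−μ)²/2).
Σ(xᵢ−μ)² = (-1.34)² + (0.50)² + (-0.69)² + (0.47)² + (-1.53)² + (-0.53)² = 5.3644.
Posterior: Inv-Gamma(4.8 + 6/2, 9.5 + 5.3644/2) = Inv-Gamma(7.80, 12.18220).
Posterior β = 12.18220.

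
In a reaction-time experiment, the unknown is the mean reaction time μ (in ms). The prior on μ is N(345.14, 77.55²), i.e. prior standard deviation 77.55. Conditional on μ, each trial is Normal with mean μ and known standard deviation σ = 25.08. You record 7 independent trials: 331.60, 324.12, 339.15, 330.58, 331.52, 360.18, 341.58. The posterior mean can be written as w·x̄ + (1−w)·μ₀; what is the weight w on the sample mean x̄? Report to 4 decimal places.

For Normal data with known variance σ², a Normal(μ₀, σ₀²) prior on μ is conjugate. Posterior precision = 1/σ₀² + n/σ²; posterior mean is the precision-weighted average of μ₀ and x̄.
σ₀² = 77.55² = 6014.0025, σ² = 25.08² = 629.0064. Prior precision 1/σ₀² = 1/6014.0025; data precision n/σ² = 7/629.0064.
w = (n/σ²)/(1/σ₀² + n/σ²) = n·σ₀²/(σ² + n·σ₀²) = 7·6014.0025/(629.0064 + 7·6014.0025) = 42098.0175/42727.0239 = 0.9853.

0.9853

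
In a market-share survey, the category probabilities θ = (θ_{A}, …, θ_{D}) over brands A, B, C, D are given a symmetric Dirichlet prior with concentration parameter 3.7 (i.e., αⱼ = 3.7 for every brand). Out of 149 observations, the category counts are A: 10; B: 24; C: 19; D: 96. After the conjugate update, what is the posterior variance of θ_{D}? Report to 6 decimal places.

The Dirichlet prior is conjugate to the Multinomial likelihood: each posterior αⱼ = prior αⱼ + observed count nⱼ.
Posterior concentration: (13.7, 27.7, 22.7, 99.7), total = 163.8.
Var[θ_j] = α_j(Σα−α_j)/((Σα)²(Σα+1)) = 99.7·64.1/(163.8²·164.8) = 0.001445.

0.001445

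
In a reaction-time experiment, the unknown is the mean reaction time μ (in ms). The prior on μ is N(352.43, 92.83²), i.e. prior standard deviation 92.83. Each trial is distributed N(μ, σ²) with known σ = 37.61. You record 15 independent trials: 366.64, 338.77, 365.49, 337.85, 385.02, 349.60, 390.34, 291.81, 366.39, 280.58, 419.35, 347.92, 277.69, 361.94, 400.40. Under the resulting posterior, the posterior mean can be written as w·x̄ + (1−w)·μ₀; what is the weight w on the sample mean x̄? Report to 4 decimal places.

0.9892

For Normal data with known variance σ², a Normal(μ₀, σ₀²) prior on μ is conjugate. Posterior precision = 1/σ₀² + n/σ²; posterior mean is the precision-weighted average of μ₀ and x̄.
σ₀² = 92.83² = 8617.4089, σ² = 37.61² = 1414.5121. Prior precision 1/σ₀² = 1/8617.4089; data precision n/σ² = 15/1414.5121.
w = (n/σ²)/(1/σ₀² + n/σ²) = n·σ₀²/(σ² + n·σ₀²) = 15·8617.4089/(1414.5121 + 15·8617.4089) = 129261.1335/130675.6456 = 0.9892.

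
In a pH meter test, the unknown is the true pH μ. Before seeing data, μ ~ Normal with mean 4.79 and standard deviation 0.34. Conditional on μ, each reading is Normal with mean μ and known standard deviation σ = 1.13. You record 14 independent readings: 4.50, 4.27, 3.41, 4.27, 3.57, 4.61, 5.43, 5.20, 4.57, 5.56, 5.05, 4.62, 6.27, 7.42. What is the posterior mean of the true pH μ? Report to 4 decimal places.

4.8575

For Normal data with known variance σ², a Normal(μ₀, σ₀²) prior on μ is conjugate. Posterior precision = 1/σ₀² + n/σ²; posterior mean is the precision-weighted average of μ₀ and x̄.
Σxᵢ = 4.50 + 4.27 + 3.41 + 4.27 + 3.57 + 4.61 + 5.43 + 5.20 + 4.57 + 5.56 + 5.05 + 4.62 + 6.27 + 7.42 = 68.75, so n·x̄ = 68.75.
σ₀² = 0.34² = 0.1156, σ² = 1.13² = 1.2769; σ² + n·σ₀² = 1.2769 + 14·0.1156 = 2.8953.
Posterior mean = (μ₀/σ₀² + n·x̄/σ²)/(1/σ₀² + n/σ²) = (σ²·μ₀ + σ₀²·n·x̄)/(σ² + n·σ₀²) = (1.2769·4.79 + 0.1156·68.75)/2.8953 = 14.063851/2.8953 = 4.8575.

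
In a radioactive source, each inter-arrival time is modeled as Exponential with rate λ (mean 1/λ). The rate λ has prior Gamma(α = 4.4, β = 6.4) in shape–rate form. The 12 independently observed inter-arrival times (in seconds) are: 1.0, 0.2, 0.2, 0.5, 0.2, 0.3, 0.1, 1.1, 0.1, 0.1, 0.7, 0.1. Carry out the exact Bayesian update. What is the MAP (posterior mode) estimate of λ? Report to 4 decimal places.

With a Gamma(shape α, rate β) prior on the exponential rate λ, the posterior after n observations with total T = Σxᵢ is Gamma(α+n, β+T).
Sum of observations T = 4.6 seconds; n = 12.
Posterior: Gamma(4.4+12, 6.4+4.6) = Gamma(16.4, 11.0).
Mode = (α−1)/β = 1.4000.

1.4000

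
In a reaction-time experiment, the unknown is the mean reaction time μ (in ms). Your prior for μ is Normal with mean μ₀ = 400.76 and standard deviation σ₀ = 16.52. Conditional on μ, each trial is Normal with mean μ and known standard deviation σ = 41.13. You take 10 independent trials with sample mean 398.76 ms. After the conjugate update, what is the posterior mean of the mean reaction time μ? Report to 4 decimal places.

399.5253

For Normal data with known variance σ², a Normal(μ₀, σ₀²) prior on μ is conjugate. Posterior precision = 1/σ₀² + n/σ²; posterior mean is the precision-weighted average of μ₀ and x̄.
n·x̄ = 10·398.76 = 3987.6.
σ₀² = 16.52² = 272.9104, σ² = 41.13² = 1691.6769; σ² + n·σ₀² = 1691.6769 + 10·272.9104 = 4420.7809.
Posterior mean = (μ₀/σ₀² + n·x̄/σ²)/(1/σ₀² + n/σ²) = (σ²·μ₀ + σ₀²·n·x̄)/(σ² + n·σ₀²) = (1691.6769·400.76 + 272.9104·3987.6)/4420.7809 = 1766213.945484/4420.7809 = 399.5253.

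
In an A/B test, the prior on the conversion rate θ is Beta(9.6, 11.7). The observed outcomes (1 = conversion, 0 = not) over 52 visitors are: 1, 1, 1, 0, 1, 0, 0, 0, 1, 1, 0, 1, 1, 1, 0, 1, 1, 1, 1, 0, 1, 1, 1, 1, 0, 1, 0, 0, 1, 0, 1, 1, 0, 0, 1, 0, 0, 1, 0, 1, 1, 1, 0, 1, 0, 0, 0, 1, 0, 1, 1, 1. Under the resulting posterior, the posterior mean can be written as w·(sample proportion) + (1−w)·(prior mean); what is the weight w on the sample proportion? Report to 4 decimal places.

0.7094

The Beta prior is conjugate to a Binomial/Bernoulli likelihood; the update adds successes to α and failures to β.
Posterior mean = (α₀+k)/(α₀+β₀+n) = [n/(α₀+β₀+n)]·(k/n) + [(α₀+β₀)/(α₀+β₀+n)]·α₀/(α₀+β₀), so only n and the prior enter the weight.
The weight on the data is w = n/(α₀+β₀+n) = 52/(9.6+11.7+52) = 52/73.3 = 0.7094.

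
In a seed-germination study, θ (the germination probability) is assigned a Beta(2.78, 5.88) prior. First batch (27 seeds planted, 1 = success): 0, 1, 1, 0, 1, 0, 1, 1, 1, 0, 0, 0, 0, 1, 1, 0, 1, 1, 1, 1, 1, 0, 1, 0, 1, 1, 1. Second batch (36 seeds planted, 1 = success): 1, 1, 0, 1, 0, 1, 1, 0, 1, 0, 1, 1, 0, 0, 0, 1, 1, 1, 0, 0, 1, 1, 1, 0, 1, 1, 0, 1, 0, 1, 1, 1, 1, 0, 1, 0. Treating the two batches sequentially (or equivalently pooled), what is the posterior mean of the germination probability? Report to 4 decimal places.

0.5830

The Beta prior is conjugate to a Binomial/Bernoulli likelihood; the update adds successes to α and failures to β.
After batch 1: Beta(2.78+17, 5.88+10) = Beta(19.78, 15.88).
After batch 2: Beta(19.78+22, 15.88+14) = Beta(41.78, 29.88).
Posterior mean = α/(α+β) = 41.78/71.66 = 0.5830.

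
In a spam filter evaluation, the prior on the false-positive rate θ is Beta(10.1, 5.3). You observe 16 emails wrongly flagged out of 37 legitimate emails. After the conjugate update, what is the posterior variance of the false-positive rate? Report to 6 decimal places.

The Beta prior is conjugate to a Binomial/Bernoulli likelihood; the update adds successes to α and failures to β.
Posterior: Beta(α+k, β+n−k) = Beta(10.1+16, 5.3+21) = Beta(26.1, 26.3).
Var = αβ/((α+β)²(α+β+1)) = 26.1·26.3/(52.4²·53.4) = 0.004682.

0.004682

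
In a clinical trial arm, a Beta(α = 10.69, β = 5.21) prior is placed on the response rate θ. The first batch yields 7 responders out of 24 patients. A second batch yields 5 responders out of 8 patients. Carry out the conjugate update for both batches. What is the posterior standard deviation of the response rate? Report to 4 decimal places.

0.0714

The Beta prior is conjugate to a Binomial/Bernoulli likelihood; the update adds successes to α and failures to β.
After batch 1: Beta(10.69+7, 5.21+17) = Beta(17.69, 22.21).
After batch 2: Beta(17.69+5, 22.21+3) = Beta(22.69, 25.21).
Var = αβ/((α+β)²(α+β+1)) = 22.69·25.21/(47.90²·48.90) = 0.00509832; SD = √0.00509832 = 0.0714.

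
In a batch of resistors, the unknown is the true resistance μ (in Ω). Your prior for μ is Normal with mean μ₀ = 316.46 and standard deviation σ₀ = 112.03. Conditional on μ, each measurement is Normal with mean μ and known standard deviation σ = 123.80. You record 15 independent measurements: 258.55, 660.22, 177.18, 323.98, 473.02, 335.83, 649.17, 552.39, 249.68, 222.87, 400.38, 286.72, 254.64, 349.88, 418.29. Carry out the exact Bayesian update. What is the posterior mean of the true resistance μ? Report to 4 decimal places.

For Normal data with known variance σ², a Normal(μ₀, σ₀²) prior on μ is conjugate. Posterior precision = 1/σ₀² + n/σ²; posterior mean is the precision-weighted average of μ₀ and x̄.
Σxᵢ = 258.55 + 660.22 + 177.18 + 323.98 + 473.02 + 335.83 + 649.17 + 552.39 + 249.68 + 222.87 + 400.38 + 286.72 + 254.64 + 349.88 + 418.29 = 5612.8, so n·x̄ = 5612.8.
σ₀² = 112.03² = 12550.7209, σ² = 123.80² = 15326.44; σ² + n·σ₀² = 15326.44 + 15·12550.7209 = 203587.2535.
Posterior mean = (μ₀/σ₀² + n·x̄/σ²)/(1/σ₀² + n/σ²) = (σ²·μ₀ + σ₀²·n·x̄)/(σ² + n·σ₀²) = (15326.44·316.46 + 12550.7209·5612.8)/203587.2535 = 75294891.46992/203587.2535 = 369.8409.

369.8409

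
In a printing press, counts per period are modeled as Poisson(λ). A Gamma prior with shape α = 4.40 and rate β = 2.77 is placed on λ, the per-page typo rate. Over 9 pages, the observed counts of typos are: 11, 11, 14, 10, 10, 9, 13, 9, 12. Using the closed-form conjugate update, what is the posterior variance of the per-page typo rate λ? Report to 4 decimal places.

0.7464

With a Gamma(shape α, rate β) prior, the Poisson likelihood is conjugate: the posterior is Gamma(α + ΣXᵢ, β + n).
Sum of counts S = 99 over n = 9 pages.
Posterior: Gamma(α+S, β+n) = Gamma(4.40+99, 2.77+9) = Gamma(103.40, 11.77).
Var = α/β² = 103.40/11.77² = 0.7464.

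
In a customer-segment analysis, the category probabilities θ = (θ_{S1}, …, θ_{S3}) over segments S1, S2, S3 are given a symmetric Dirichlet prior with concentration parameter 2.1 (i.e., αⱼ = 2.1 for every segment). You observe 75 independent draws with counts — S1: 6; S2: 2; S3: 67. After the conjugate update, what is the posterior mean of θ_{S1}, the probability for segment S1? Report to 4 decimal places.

0.0996

The Dirichlet prior is conjugate to the Multinomial likelihood: each posterior αⱼ = prior αⱼ + observed count nⱼ.
Posterior concentration: (8.1, 4.1, 69.1), total = 81.3.
E[θ_{S1}|data] = α_{S1}/Σα = 8.1/81.3 = 0.0996.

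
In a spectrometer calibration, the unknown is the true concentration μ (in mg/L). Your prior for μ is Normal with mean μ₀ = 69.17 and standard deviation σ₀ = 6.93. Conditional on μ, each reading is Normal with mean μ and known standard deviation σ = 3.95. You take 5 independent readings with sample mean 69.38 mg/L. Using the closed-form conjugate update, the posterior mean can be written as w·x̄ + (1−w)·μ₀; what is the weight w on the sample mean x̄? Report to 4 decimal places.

For Normal data with known variance σ², a Normal(μ₀, σ₀²) prior on μ is conjugate. Posterior precision = 1/σ₀² + n/σ²; posterior mean is the precision-weighted average of μ₀ and x̄.
σ₀² = 6.93² = 48.0249, σ² = 3.95² = 15.6025. Prior precision 1/σ₀² = 1/48.0249; data precision n/σ² = 5/15.6025.
w = (n/σ²)/(1/σ₀² + n/σ²) = n·σ₀²/(σ² + n·σ₀²) = 5·48.0249/(15.6025 + 5·48.0249) = 240.1245/255.727 = 0.9390.

0.9390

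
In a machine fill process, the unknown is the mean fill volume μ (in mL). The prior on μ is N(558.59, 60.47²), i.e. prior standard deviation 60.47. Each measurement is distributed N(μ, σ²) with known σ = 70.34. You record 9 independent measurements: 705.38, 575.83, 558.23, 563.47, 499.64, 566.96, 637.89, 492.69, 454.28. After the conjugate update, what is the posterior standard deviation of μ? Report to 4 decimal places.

For Normal data with known variance σ², a Normal(μ₀, σ₀²) prior on μ is conjugate. Posterior precision = 1/σ₀² + n/σ²; posterior mean is the precision-weighted average of μ₀ and x̄.
σ₀² = 60.47² = 3656.6209, σ² = 70.34² = 4947.7156; σ² + n·σ₀² = 4947.7156 + 9·3656.6209 = 37857.3037.
Posterior precision = 1/σ₀² + n/σ² = 1/3656.6209 + 9/4947.7156 = (σ² + n·σ₀²)/(σ₀²σ²) = 37857.3037/(3656.6209·4947.7156); posterior variance σₙ² = σ₀²σ²/(σ² + n·σ₀²) = 3656.6209·4947.7156/37857.3037 = 477.897750.
Posterior SD = √σₙ² = √(3656.6209·4947.7156/37857.3037) = 21.8609.

21.8609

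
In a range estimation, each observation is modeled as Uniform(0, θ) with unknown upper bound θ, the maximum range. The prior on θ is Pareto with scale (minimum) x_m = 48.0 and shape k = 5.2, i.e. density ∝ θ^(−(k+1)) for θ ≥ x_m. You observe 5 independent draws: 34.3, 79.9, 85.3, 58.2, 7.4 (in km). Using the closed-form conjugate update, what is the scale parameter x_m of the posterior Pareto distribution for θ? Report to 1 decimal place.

A Pareto(scale x_m, shape k) prior on the upper bound θ of Uniform(0, θ) is conjugate: posterior is Pareto(max(x_m, max xᵢ), k + n).
Sample maximum = 85.3; prior scale x_m = 48.0 → posterior scale = max = 85.3.
Posterior shape = 5.2 + 5 = 10.2.
Posterior scale x_m = 85.3.

85.3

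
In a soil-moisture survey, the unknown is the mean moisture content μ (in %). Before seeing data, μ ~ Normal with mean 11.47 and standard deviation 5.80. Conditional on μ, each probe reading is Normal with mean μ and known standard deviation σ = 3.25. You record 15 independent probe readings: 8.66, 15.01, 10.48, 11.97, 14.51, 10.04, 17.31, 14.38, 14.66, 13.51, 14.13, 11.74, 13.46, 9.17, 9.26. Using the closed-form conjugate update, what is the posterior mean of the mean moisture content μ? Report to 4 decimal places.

For Normal data with known variance σ², a Normal(μ₀, σ₀²) prior on μ is conjugate. Posterior precision = 1/σ₀² + n/σ²; posterior mean is the precision-weighted average of μ₀ and x̄.
Σxᵢ = 8.66 + 15.01 + 10.48 + 11.97 + 14.51 + 10.04 + 17.31 + 14.38 + 14.66 + 13.51 + 14.13 + 11.74 + 13.46 + 9.17 + 9.26 = 188.29, so n·x̄ = 188.29.
σ₀² = 5.80² = 33.64, σ² = 3.25² = 10.5625; σ² + n·σ₀² = 10.5625 + 15·33.64 = 515.1625.
Posterior mean = (μ₀/σ₀² + n·x̄/σ²)/(1/σ₀² + n/σ²) = (σ²·μ₀ + σ₀²·n·x̄)/(σ² + n·σ₀²) = (10.5625·11.47 + 33.64·188.29)/515.1625 = 6455.227475/515.1625 = 12.5305.

12.5305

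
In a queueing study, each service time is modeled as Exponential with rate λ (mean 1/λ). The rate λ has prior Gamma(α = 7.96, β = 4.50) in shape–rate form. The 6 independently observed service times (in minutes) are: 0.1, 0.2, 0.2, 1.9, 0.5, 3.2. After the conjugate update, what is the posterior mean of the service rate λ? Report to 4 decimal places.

With a Gamma(shape α, rate β) prior on the exponential rate λ, the posterior after n observations with total T = Σxᵢ is Gamma(α+n, β+T).
Sum of observations T = 6.1 minutes; n = 6.
Posterior: Gamma(7.96+6, 4.50+6.1) = Gamma(13.96, 10.60).
Posterior mean of λ = α/β = 13.96/10.60 = 1.3170.

1.3170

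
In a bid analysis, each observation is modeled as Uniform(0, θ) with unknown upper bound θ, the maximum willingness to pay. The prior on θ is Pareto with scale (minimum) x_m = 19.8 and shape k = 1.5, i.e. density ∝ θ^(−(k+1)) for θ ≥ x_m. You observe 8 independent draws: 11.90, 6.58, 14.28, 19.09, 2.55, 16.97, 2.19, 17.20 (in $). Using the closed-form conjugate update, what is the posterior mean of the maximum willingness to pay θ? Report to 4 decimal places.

A Pareto(scale x_m, shape k) prior on the upper bound θ of Uniform(0, θ) is conjugate: posterior is Pareto(max(x_m, max xᵢ), k + n).
Sample maximum = 19.09; prior scale x_m = 19.8 → posterior scale = max = 19.80.
Posterior shape = 1.5 + 8 = 9.5.
E[θ|data] = k·x_m/(k−1) = 9.5·19.80/8.5 = 22.1294.

22.1294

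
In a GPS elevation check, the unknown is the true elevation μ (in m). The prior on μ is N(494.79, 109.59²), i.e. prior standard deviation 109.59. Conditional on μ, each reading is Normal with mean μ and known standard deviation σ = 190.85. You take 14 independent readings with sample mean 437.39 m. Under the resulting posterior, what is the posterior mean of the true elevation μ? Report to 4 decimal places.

447.6104

For Normal data with known variance σ², a Normal(μ₀, σ₀²) prior on μ is conjugate. Posterior precision = 1/σ₀² + n/σ²; posterior mean is the precision-weighted average of μ₀ and x̄.
n·x̄ = 14·437.39 = 6123.46.
σ₀² = 109.59² = 12009.9681, σ² = 190.85² = 36423.7225; σ² + n·σ₀² = 36423.7225 + 14·12009.9681 = 204563.2759.
Posterior mean = (μ₀/σ₀² + n·x̄/σ²)/(1/σ₀² + n/σ²) = (σ²·μ₀ + σ₀²·n·x̄)/(σ² + n·σ₀²) = (36423.7225·494.79 + 12009.9681·6123.46)/204563.2759 = 91564652.917401/204563.2759 = 447.6104.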